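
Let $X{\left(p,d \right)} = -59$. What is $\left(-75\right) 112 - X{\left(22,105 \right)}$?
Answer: $-8341$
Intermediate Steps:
$\left(-75\right) 112 - X{\left(22,105 \right)} = \left(-75\right) 112 - -59 = -8400 + 59 = -8341$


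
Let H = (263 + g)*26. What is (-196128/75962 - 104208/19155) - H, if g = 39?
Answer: -1906123641276/242508685 ≈ -7860.0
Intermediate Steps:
H = 7852 (H = (263 + 39)*26 = 302*26 = 7852)
(-196128/75962 - 104208/19155) - H = (-196128/75962 - 104208/19155) - 1*7852 = (-196128*1/75962 - 104208*1/19155) - 7852 = (-98064/37981 - 34736/6385) - 7852 = -1945446656/242508685 - 7852 = -1906123641276/242508685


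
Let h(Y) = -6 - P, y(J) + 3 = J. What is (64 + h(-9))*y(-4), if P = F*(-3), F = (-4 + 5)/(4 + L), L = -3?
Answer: -427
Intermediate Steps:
y(J) = -3 + J
F = 1 (F = (-4 + 5)/(4 - 3) = 1/1 = 1*1 = 1)
P = -3 (P = 1*(-3) = -3)
h(Y) = -3 (h(Y) = -6 - 1*(-3) = -6 + 3 = -3)
(64 + h(-9))*y(-4) = (64 - 3)*(-3 - 4) = 61*(-7) = -427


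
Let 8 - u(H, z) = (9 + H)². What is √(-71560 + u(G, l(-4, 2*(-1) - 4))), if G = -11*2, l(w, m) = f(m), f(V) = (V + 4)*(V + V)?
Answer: 3*I*√7969 ≈ 267.81*I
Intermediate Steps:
f(V) = 2*V*(4 + V) (f(V) = (4 + V)*(2*V) = 2*V*(4 + V))
l(w, m) = 2*m*(4 + m)
G = -22
u(H, z) = 8 - (9 + H)²
√(-71560 + u(G, l(-4, 2*(-1) - 4))) = √(-71560 + (8 - (9 - 22)²)) = √(-71560 + (8 - 1*(-13)²)) = √(-71560 + (8 - 1*169)) = √(-71560 + (8 - 169)) = √(-71560 - 161) = √(-71721) = 3*I*√7969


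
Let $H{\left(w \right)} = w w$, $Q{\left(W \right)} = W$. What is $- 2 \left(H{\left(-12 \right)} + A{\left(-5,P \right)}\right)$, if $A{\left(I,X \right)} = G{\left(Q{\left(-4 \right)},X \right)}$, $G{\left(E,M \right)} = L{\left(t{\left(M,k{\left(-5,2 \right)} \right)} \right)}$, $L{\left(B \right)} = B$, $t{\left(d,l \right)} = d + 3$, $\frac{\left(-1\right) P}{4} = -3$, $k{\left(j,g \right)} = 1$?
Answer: $-318$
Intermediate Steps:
$P = 12$ ($P = \left(-4\right) \left(-3\right) = 12$)
$t{\left(d,l \right)} = 3 + d$
$G{\left(E,M \right)} = 3 + M$
$A{\left(I,X \right)} = 3 + X$
$H{\left(w \right)} = w^{2}$
$- 2 \left(H{\left(-12 \right)} + A{\left(-5,P \right)}\right) = - 2 \left(\left(-12\right)^{2} + \left(3 + 12\right)\right) = - 2 \left(144 + 15\right) = \left(-2\right) 159 = -318$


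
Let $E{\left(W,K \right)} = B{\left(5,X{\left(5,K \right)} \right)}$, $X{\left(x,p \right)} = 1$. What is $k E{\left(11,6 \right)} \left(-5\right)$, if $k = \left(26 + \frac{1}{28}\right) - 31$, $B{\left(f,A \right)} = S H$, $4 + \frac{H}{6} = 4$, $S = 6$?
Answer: $0$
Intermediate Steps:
$H = 0$ ($H = -24 + 6 \cdot 4 = -24 + 24 = 0$)
$B{\left(f,A \right)} = 0$ ($B{\left(f,A \right)} = 6 \cdot 0 = 0$)
$E{\left(W,K \right)} = 0$
$k = - \frac{139}{28}$ ($k = \left(26 + \frac{1}{28}\right) - 31 = \frac{729}{28} - 31 = - \frac{139}{28} \approx -4.9643$)
$k E{\left(11,6 \right)} \left(-5\right) = \left(- \frac{139}{28}\right) 0 \left(-5\right) = 0 \left(-5\right) = 0$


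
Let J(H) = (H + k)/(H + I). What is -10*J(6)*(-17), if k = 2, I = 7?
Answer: 1360/13 ≈ 104.62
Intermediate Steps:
J(H) = (2 + H)/(7 + H) (J(H) = (H + 2)/(H + 7) = (2 + H)/(7 + H))
-10*J(6)*(-17) = -10*(2 + 6)/(7 + 6)*(-17) = -10*8/13*(-17) = -80/13*(-17) = 1360/13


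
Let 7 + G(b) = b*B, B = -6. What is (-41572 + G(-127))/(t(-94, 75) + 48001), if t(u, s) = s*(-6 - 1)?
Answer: -40817/47476 ≈ -0.85974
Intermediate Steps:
t(u, s) = -7*s (t(u, s) = s*(-7) = -7*s)
G(b) = -7 - 6*b (G(b) = -7 + b*(-6) = -7 - 6*b)
(-41572 + G(-127))/(t(-94, 75) + 48001) = (-41572 + (-7 - 6*(-127)))/(-7*75 + 48001) = (-41572 + (-7 + 762))/(-525 + 48001) = (-41572 + 755)/47476 = -40817*1/47476 = -40817/47476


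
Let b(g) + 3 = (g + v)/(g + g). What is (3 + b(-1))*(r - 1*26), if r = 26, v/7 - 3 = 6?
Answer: 0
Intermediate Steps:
v = 63 (v = 21 + 7*6 = 21 + 42 = 63)
b(g) = -3 + (63 + g)/(2*g) (b(g) = -3 + (g + 63)/(g + g) = -3 + (63 + g)/((2*g)) = -3 + (63 + g)*(1/(2*g)) = -3 + (63 + g)/(2*g))
(3 + b(-1))*(r - 1*26) = (3 + (1/2)*(63 - 5*(-1))/(-1))*(26 - 1*26) = (3 + (1/2)*(-1)*(63 + 5))*(26 - 26) = (3 + (1/2)*(-1)*68)*0 = (3 - 34)*0 = -31*0 = 0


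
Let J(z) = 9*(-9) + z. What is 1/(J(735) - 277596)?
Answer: -1/276942 ≈ -3.6109e-6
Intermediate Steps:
J(z) = -81 + z
1/(J(735) - 277596) = 1/((-81 + 735) - 277596) = 1/(654 - 277596) = 1/(-276942) = -1/276942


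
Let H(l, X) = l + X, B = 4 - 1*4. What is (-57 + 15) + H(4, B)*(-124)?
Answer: -538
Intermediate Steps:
B = 0 (B = 4 - 4 = 0)
H(l, X) = X + l
(-57 + 15) + H(4, B)*(-124) = (-57 + 15) + (0 + 4)*(-124) = -42 + 4*(-124) = -42 - 496 = -538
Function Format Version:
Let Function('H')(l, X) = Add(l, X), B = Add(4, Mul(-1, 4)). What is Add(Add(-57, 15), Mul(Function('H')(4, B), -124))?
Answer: -538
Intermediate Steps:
B = 0 (B = Add(4, -4) = 0)
Function('H')(l, X) = Add(X, l)
Add(Add(-57, 15), Mul(Function('H')(4, B), -124)) = Add(Add(-57, 15), Mul(Add(0, 4), -124)) = Add(-42, Mul(4, -124)) = Add(-42, -496) = -538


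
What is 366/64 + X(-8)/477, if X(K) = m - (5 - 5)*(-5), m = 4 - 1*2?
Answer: 87355/15264 ≈ 5.7229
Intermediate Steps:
m = 2 (m = 4 - 2 = 2)
X(K) = 2 (X(K) = 2 - (5 - 5)*(-5) = 2 - 0*(-5) = 2 - 1*0 = 2 + 0 = 2)
366/64 + X(-8)/477 = 366/64 + 2/477 = 366*(1/64) + 2*(1/477) = 183/32 + 2/477 = 87355/15264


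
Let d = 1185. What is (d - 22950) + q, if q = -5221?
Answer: -26986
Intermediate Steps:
(d - 22950) + q = (1185 - 22950) - 5221 = -21765 - 5221 = -26986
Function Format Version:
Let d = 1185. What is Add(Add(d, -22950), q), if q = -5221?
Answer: -26986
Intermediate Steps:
Add(Add(d, -22950), q) = Add(Add(1185, -22950), -5221) = Add(-21765, -5221) = -26986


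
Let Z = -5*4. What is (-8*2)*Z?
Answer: 320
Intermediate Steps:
Z = -20
(-8*2)*Z = -8*2*(-20) = -16*(-20) = 320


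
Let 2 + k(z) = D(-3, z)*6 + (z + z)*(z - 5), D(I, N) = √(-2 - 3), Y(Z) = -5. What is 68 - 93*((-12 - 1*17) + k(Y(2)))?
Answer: -6349 - 558*I*√5 ≈ -6349.0 - 1247.7*I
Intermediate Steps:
D(I, N) = I*√5 (D(I, N) = √(-5) = I*√5)
k(z) = -2 + 2*z*(-5 + z) + 6*I*√5 (k(z) = -2 + ((I*√5)*6 + (z + z)*(z - 5)) = -2 + (6*I*√5 + (2*z)*(-5 + z)) = -2 + (6*I*√5 + 2*z*(-5 + z)) = -2 + (2*z*(-5 + z) + 6*I*√5) = -2 + 2*z*(-5 + z) + 6*I*√5)
68 - 93*((-12 - 1*17) + k(Y(2))) = 68 - 93*((-12 - 1*17) + (-2 - 10*(-5) + 2*(-5)² + 6*I*√5)) = 68 - 93*((-12 - 17) + (-2 + 50 + 2*25 + 6*I*√5)) = 68 - 93*(-29 + (-2 + 50 + 50 + 6*I*√5)) = 68 - 93*(-29 + (98 + 6*I*√5)) = 68 - 93*(69 + 6*I*√5) = 68 + (-6417 - 558*I*√5) = -6349 - 558*I*√5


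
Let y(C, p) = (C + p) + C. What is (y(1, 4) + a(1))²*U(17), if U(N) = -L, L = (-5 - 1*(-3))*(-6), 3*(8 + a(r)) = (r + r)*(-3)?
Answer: -192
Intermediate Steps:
y(C, p) = p + 2*C
a(r) = -8 - 2*r (a(r) = -8 + ((r + r)*(-3))/3 = -8 + ((2*r)*(-3))/3 = -8 + (-6*r)/3 = -8 - 2*r)
L = 12 (L = (-5 + 3)*(-6) = -2*(-6) = 12)
U(N) = -12 (U(N) = -1*12 = -12)
(y(1, 4) + a(1))²*U(17) = ((4 + 2*1) + (-8 - 2*1))²*(-12) = ((4 + 2) + (-8 - 2))²*(-12) = (6 - 10)²*(-12) = (-4)²*(-12) = 16*(-12) = -192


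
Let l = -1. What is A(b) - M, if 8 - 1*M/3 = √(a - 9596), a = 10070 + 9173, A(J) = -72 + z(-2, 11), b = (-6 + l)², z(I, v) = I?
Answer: -98 + 3*√9647 ≈ 196.66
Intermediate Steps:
b = 49 (b = (-6 - 1)² = (-7)² = 49)
A(J) = -74 (A(J) = -72 - 2 = -74)
a = 19243
M = 24 - 3*√9647 (M = 24 - 3*√(19243 - 9596) = 24 - 3*√9647 ≈ -270.66)
A(b) - M = -74 - (24 - 3*√9647) = -74 + (-24 + 3*√9647) = -98 + 3*√9647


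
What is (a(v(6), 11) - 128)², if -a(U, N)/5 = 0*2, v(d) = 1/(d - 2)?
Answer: 16384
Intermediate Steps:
v(d) = 1/(-2 + d)
a(U, N) = 0 (a(U, N) = -0*2 = -5*0 = 0)
(a(v(6), 11) - 128)² = (0 - 128)² = (-128)² = 16384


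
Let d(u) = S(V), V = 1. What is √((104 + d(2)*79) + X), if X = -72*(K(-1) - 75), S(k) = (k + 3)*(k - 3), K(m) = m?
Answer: 4*√309 ≈ 70.314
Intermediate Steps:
S(k) = (-3 + k)*(3 + k) (S(k) = (3 + k)*(-3 + k) = (-3 + k)*(3 + k))
d(u) = -8 (d(u) = -9 + 1² = -9 + 1 = -8)
X = 5472 (X = -72*(-1 - 75) = -72*(-76) = 5472)
√((104 + d(2)*79) + X) = √((104 - 8*79) + 5472) = √((104 - 632) + 5472) = √(-528 + 5472) = √4944 = 4*√309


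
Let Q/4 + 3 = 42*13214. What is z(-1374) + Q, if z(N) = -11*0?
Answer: 2219940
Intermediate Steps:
z(N) = 0
Q = 2219940 (Q = -12 + 4*(42*13214) = -12 + 4*554988 = -12 + 2219952 = 2219940)
z(-1374) + Q = 0 + 2219940 = 2219940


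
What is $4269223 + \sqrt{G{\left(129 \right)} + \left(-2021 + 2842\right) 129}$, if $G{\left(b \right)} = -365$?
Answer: $4269223 + 2 \sqrt{26386} \approx 4.2696 \cdot 10^{6}$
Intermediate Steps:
$4269223 + \sqrt{G{\left(129 \right)} + \left(-2021 + 2842\right) 129} = 4269223 + \sqrt{-365 + \left(-2021 + 2842\right) 129} = 4269223 + \sqrt{-365 + 821 \cdot 129} = 4269223 + \sqrt{-365 + 105909} = 4269223 + \sqrt{105544} = 4269223 + 2 \sqrt{26386}$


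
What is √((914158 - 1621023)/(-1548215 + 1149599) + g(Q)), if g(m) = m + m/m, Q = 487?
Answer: √19455597210342/199308 ≈ 22.131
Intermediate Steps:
g(m) = 1 + m (g(m) = m + 1 = 1 + m)
√((914158 - 1621023)/(-1548215 + 1149599) + g(Q)) = √((914158 - 1621023)/(-1548215 + 1149599) + (1 + 487)) = √(-706865/(-398616) + 488) = √(-706865*(-1/398616) + 488) = √(706865/398616 + 488) = √(195231473/398616) = √19455597210342/199308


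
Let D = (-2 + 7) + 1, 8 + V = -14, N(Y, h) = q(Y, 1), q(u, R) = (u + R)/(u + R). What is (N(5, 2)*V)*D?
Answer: -132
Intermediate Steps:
q(u, R) = 1 (q(u, R) = (R + u)/(R + u) = 1)
N(Y, h) = 1
V = -22 (V = -8 - 14 = -22)
D = 6 (D = 5 + 1 = 6)
(N(5, 2)*V)*D = (1*(-22))*6 = -22*6 = -132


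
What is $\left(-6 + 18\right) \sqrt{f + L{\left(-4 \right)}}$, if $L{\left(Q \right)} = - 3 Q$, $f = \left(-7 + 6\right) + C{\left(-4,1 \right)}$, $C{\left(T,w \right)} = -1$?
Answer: $12 \sqrt{10} \approx 37.947$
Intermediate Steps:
$f = -2$ ($f = \left(-7 + 6\right) - 1 = -1 - 1 = -2$)
$\left(-6 + 18\right) \sqrt{f + L{\left(-4 \right)}} = \left(-6 + 18\right) \sqrt{-2 - -12} = 12 \sqrt{-2 + 12} = 12 \sqrt{10}$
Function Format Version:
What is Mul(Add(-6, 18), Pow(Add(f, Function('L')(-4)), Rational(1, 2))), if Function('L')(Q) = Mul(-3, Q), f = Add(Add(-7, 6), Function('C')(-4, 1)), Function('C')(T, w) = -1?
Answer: Mul(12, Pow(10, Rational(1, 2))) ≈ 37.947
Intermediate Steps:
f = -2 (f = Add(Add(-7, 6), -1) = Add(-1, -1) = -2)
Mul(Add(-6, 18), Pow(Add(f, Function('L')(-4)), Rational(1, 2))) = Mul(Add(-6, 18), Pow(Add(-2, Mul(-3, -4)), Rational(1, 2))) = Mul(12, Pow(Add(-2, 12), Rational(1, 2))) = Mul(12, Pow(10, Rational(1, 2)))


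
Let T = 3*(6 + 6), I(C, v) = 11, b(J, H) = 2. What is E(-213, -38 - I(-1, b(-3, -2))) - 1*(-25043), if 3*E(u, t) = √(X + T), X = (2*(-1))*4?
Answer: 25043 + 2*√7/3 ≈ 25045.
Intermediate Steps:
X = -8 (X = -2*4 = -8)
T = 36 (T = 3*12 = 36)
E(u, t) = 2*√7/3 (E(u, t) = √(-8 + 36)/3 = √28/3 = (2*√7)/3 = 2*√7/3)
E(-213, -38 - I(-1, b(-3, -2))) - 1*(-25043) = 2*√7/3 - 1*(-25043) = 2*√7/3 + 25043 = 25043 + 2*√7/3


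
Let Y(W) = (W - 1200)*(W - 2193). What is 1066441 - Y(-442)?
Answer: -3260229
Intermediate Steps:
Y(W) = (-2193 + W)*(-1200 + W) (Y(W) = (-1200 + W)*(-2193 + W) = (-2193 + W)*(-1200 + W))
1066441 - Y(-442) = 1066441 - (2631600 + (-442)² - 3393*(-442)) = 1066441 - (2631600 + 195364 + 1499706) = 1066441 - 1*4326670 = 1066441 - 4326670 = -3260229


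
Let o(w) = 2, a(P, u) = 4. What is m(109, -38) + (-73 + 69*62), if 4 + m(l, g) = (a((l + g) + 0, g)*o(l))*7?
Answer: 4257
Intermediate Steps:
m(l, g) = 52 (m(l, g) = -4 + (4*2)*7 = -4 + 8*7 = -4 + 56 = 52)
m(109, -38) + (-73 + 69*62) = 52 + (-73 + 69*62) = 52 + (-73 + 4278) = 52 + 4205 = 4257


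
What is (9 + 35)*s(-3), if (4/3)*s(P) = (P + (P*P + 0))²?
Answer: 1188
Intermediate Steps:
s(P) = 3*(P + P²)²/4 (s(P) = 3*(P + (P*P + 0))²/4 = 3*(P + (P² + 0))²/4 = 3*(P + P²)²/4)
(9 + 35)*s(-3) = (9 + 35)*((¾)*(-3)²*(1 - 3)²) = 44*((¾)*9*(-2)²) = 44*((¾)*9*4) = 44*27 = 1188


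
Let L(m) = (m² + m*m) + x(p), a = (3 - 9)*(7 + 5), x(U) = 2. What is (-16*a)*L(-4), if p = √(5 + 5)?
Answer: 39168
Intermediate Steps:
p = √10 ≈ 3.1623
a = -72 (a = -6*12 = -72)
L(m) = 2 + 2*m² (L(m) = (m² + m*m) + 2 = (m² + m²) + 2 = 2*m² + 2 = 2 + 2*m²)
(-16*a)*L(-4) = (-16*(-72))*(2 + 2*(-4)²) = 1152*(2 + 2*16) = 1152*(2 + 32) = 1152*34 = 39168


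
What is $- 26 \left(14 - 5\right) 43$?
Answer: $-10062$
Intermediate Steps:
$- 26 \left(14 - 5\right) 43 = \left(-26\right) 9 \cdot 43 = \left(-234\right) 43 = -10062$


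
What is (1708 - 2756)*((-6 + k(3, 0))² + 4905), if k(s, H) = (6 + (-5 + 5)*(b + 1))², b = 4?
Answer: -6083640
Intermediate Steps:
k(s, H) = 36 (k(s, H) = (6 + (-5 + 5)*(4 + 1))² = (6 + 0*5)² = (6 + 0)² = 6² = 36)
(1708 - 2756)*((-6 + k(3, 0))² + 4905) = (1708 - 2756)*((-6 + 36)² + 4905) = -1048*(30² + 4905) = -1048*(900 + 4905) = -1048*5805 = -6083640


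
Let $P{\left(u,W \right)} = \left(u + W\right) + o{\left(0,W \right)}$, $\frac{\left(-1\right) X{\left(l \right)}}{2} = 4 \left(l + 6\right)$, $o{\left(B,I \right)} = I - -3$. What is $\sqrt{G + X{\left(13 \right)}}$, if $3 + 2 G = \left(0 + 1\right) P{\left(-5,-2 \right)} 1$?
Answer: $\frac{i \sqrt{626}}{2} \approx 12.51 i$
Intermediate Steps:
$o{\left(B,I \right)} = 3 + I$ ($o{\left(B,I \right)} = I + 3 = 3 + I$)
$X{\left(l \right)} = -48 - 8 l$ ($X{\left(l \right)} = - 2 \cdot 4 \left(l + 6\right) = - 2 \cdot 4 \left(6 + l\right) = - 2 \left(24 + 4 l\right) = -48 - 8 l$)
$P{\left(u,W \right)} = 3 + u + 2 W$ ($P{\left(u,W \right)} = \left(u + W\right) + \left(3 + W\right) = \left(W + u\right) + \left(3 + W\right) = 3 + u + 2 W$)
$G = - \frac{9}{2}$ ($G = - \frac{3}{2} + \frac{\left(0 + 1\right) \left(3 - 5 + 2 \left(-2\right)\right) 1}{2} = - \frac{3}{2} + \frac{1 \left(3 - 5 - 4\right) 1}{2} = - \frac{3}{2} + \frac{1 \left(-6\right) 1}{2} = - \frac{3}{2} + \frac{\left(-6\right) 1}{2} = - \frac{3}{2} + \frac{1}{2} \left(-6\right) = - \frac{3}{2} - 3 = - \frac{9}{2} \approx -4.5$)
$\sqrt{G + X{\left(13 \right)}} = \sqrt{- \frac{9}{2} - 152} = \sqrt{- \frac{313}{2}} = \frac{i \sqrt{626}}{2}$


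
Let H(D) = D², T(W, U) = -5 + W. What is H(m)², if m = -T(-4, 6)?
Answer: 6561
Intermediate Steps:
m = 9 (m = -(-5 - 4) = -1*(-9) = 9)
H(m)² = (9²)² = 81² = 6561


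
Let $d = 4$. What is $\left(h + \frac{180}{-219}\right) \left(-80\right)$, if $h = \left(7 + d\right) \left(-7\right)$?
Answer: $\frac{454480}{73} \approx 6225.8$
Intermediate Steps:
$h = -77$ ($h = \left(7 + 4\right) \left(-7\right) = 11 \left(-7\right) = -77$)
$\left(h + \frac{180}{-219}\right) \left(-80\right) = \left(-77 + \frac{180}{-219}\right) \left(-80\right) = \left(-77 + 180 \left(- \frac{1}{219}\right)\right) \left(-80\right) = \left(-77 - \frac{60}{73}\right) \left(-80\right) = \left(- \frac{5681}{73}\right) \left(-80\right) = \frac{454480}{73}$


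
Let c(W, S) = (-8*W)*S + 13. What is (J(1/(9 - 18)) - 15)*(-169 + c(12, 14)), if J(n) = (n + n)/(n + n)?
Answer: 21000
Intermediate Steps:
c(W, S) = 13 - 8*S*W (c(W, S) = -8*S*W + 13 = 13 - 8*S*W)
J(n) = 1 (J(n) = (2*n)/((2*n)) = (2*n)*(1/(2*n)) = 1)
(J(1/(9 - 18)) - 15)*(-169 + c(12, 14)) = (1 - 15)*(-169 + (13 - 8*14*12)) = -14*(-169 + (13 - 1344)) = -14*(-169 - 1331) = -14*(-1500) = 21000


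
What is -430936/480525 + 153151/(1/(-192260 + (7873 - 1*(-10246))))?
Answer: -12815538460963711/480525 ≈ -2.6670e+10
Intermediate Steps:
-430936/480525 + 153151/(1/(-192260 + (7873 - 1*(-10246)))) = -430936*1/480525 + 153151/(1/(-192260 + (7873 + 10246))) = -430936/480525 + 153151/(1/(-192260 + 18119)) = -430936/480525 + 153151/(1/(-174141)) = -430936/480525 + 153151/(-1/174141) = -430936/480525 + 153151*(-174141) = -430936/480525 - 26669868291 = -12815538460963711/480525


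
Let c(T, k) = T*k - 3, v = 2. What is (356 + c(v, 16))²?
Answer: 148225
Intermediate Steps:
c(T, k) = -3 + T*k
(356 + c(v, 16))² = (356 + (-3 + 2*16))² = (356 + (-3 + 32))² = (356 + 29)² = 385² = 148225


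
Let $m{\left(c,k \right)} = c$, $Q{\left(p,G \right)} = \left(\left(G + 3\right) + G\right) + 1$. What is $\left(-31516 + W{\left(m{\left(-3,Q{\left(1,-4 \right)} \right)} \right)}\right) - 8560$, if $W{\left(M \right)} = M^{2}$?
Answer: $-40067$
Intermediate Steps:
$Q{\left(p,G \right)} = 4 + 2 G$ ($Q{\left(p,G \right)} = \left(\left(3 + G\right) + G\right) + 1 = \left(3 + 2 G\right) + 1 = 4 + 2 G$)
$\left(-31516 + W{\left(m{\left(-3,Q{\left(1,-4 \right)} \right)} \right)}\right) - 8560 = \left(-31516 + \left(-3\right)^{2}\right) - 8560 = \left(-31516 + 9\right) - 8560 = -31507 - 8560 = -40067$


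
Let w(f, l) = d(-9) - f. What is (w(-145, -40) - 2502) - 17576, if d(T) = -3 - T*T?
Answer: -20017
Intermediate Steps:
d(T) = -3 - T²
w(f, l) = -84 - f (w(f, l) = (-3 - 1*(-9)²) - f = (-3 - 1*81) - f = (-3 - 81) - f = -84 - f)
(w(-145, -40) - 2502) - 17576 = ((-84 - 1*(-145)) - 2502) - 17576 = ((-84 + 145) - 2502) - 17576 = (61 - 2502) - 17576 = -2441 - 17576 = -20017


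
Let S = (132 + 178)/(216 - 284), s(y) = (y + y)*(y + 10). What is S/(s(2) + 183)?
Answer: -155/7854 ≈ -0.019735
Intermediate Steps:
s(y) = 2*y*(10 + y) (s(y) = (2*y)*(10 + y) = 2*y*(10 + y))
S = -155/34 (S = 310/(-68) = 310*(-1/68) = -155/34 ≈ -4.5588)
S/(s(2) + 183) = -155/(34*(2*2*(10 + 2) + 183)) = -155/(34*(2*2*12 + 183)) = -155/(34*(48 + 183)) = -155/34/231 = -155/34*1/231 = -155/7854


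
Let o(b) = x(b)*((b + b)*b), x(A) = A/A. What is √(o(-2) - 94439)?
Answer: I*√94431 ≈ 307.3*I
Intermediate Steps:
x(A) = 1
o(b) = 2*b² (o(b) = 1*((b + b)*b) = 1*((2*b)*b) = 1*(2*b²) = 2*b²)
√(o(-2) - 94439) = √(2*(-2)² - 94439) = √(2*4 - 94439) = √(8 - 94439) = √(-94431) = I*√94431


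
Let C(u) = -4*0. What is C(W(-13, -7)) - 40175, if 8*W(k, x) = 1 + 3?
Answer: -40175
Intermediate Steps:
W(k, x) = ½ (W(k, x) = (1 + 3)/8 = (⅛)*4 = ½)
C(u) = 0
C(W(-13, -7)) - 40175 = 0 - 40175 = -40175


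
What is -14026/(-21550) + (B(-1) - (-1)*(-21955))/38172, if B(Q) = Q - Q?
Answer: 31135111/411303300 ≈ 0.075699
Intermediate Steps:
B(Q) = 0
-14026/(-21550) + (B(-1) - (-1)*(-21955))/38172 = -14026/(-21550) + (0 - (-1)*(-21955))/38172 = -14026*(-1/21550) + (0 - 1*21955)*(1/38172) = 7013/10775 + (0 - 21955)*(1/38172) = 7013/10775 - 21955*1/38172 = 7013/10775 - 21955/38172 = 31135111/411303300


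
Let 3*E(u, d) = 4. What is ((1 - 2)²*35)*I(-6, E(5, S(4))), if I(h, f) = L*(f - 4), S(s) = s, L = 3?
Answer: -280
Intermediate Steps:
E(u, d) = 4/3 (E(u, d) = (⅓)*4 = 4/3)
I(h, f) = -12 + 3*f (I(h, f) = 3*(f - 4) = 3*(-4 + f) = -12 + 3*f)
((1 - 2)²*35)*I(-6, E(5, S(4))) = ((1 - 2)²*35)*(-12 + 3*(4/3)) = ((-1)²*35)*(-12 + 4) = (1*35)*(-8) = 35*(-8) = -280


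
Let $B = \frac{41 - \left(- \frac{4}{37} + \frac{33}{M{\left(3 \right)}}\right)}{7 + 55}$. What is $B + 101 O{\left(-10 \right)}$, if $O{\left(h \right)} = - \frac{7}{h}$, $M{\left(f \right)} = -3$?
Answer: $\frac{820569}{11470} \approx 71.54$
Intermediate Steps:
$B = \frac{964}{1147}$ ($B = \frac{41 - \left(-11 - \frac{4}{37}\right)}{7 + 55} = \frac{41 - - \frac{411}{37}}{62} = \left(41 + \left(\frac{4}{37} + 11\right)\right) \frac{1}{62} = \left(41 + \frac{411}{37}\right) \frac{1}{62} = \frac{1928}{37} \cdot \frac{1}{62} = \frac{964}{1147} \approx 0.84045$)
$B + 101 O{\left(-10 \right)} = \frac{964}{1147} + 101 \left(- \frac{7}{-10}\right) = \frac{964}{1147} + 101 \left(\left(-7\right) \left(- \frac{1}{10}\right)\right) = \frac{964}{1147} + 101 \cdot \frac{7}{10} = \frac{964}{1147} + \frac{707}{10} = \frac{820569}{11470}$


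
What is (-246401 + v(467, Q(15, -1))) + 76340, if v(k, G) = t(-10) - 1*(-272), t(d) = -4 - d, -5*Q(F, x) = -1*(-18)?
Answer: -169783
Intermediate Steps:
Q(F, x) = -18/5 (Q(F, x) = -(-1)*(-18)/5 = -⅕*18 = -18/5)
v(k, G) = 278 (v(k, G) = (-4 - 1*(-10)) - 1*(-272) = (-4 + 10) + 272 = 6 + 272 = 278)
(-246401 + v(467, Q(15, -1))) + 76340 = (-246401 + 278) + 76340 = -246123 + 76340 = -169783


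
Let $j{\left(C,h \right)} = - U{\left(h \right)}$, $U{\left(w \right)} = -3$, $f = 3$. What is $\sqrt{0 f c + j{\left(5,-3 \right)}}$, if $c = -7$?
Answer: $\sqrt{3} \approx 1.732$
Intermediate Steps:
$j{\left(C,h \right)} = 3$ ($j{\left(C,h \right)} = \left(-1\right) \left(-3\right) = 3$)
$\sqrt{0 f c + j{\left(5,-3 \right)}} = \sqrt{0 \cdot 3 \left(-7\right) + 3} = \sqrt{0 \left(-7\right) + 3} = \sqrt{0 + 3} = \sqrt{3}$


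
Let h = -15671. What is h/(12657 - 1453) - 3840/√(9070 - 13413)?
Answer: -15671/11204 + 3840*I*√4343/4343 ≈ -1.3987 + 58.269*I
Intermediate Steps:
h/(12657 - 1453) - 3840/√(9070 - 13413) = -15671/(12657 - 1453) - 3840/√(9070 - 13413) = -15671/11204 - 3840*(-I*√4343/4343) = -15671*1/11204 - 3840*(-I*√4343/4343) = -15671/11204 - (-3840)*I*√4343/4343 = -15671/11204 + 3840*I*√4343/4343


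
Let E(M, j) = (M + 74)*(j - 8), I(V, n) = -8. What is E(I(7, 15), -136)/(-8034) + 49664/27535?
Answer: 110115536/36869365 ≈ 2.9866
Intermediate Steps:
E(M, j) = (-8 + j)*(74 + M) (E(M, j) = (74 + M)*(-8 + j) = (-8 + j)*(74 + M))
E(I(7, 15), -136)/(-8034) + 49664/27535 = (-592 - 8*(-8) + 74*(-136) - 8*(-136))/(-8034) + 49664/27535 = (-592 + 64 - 10064 + 1088)*(-1/8034) + 49664*(1/27535) = -9504*(-1/8034) + 49664/27535 = 1584/1339 + 49664/27535 = 110115536/36869365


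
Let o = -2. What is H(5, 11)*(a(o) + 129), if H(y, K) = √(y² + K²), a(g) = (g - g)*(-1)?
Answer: 129*√146 ≈ 1558.7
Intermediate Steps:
a(g) = 0 (a(g) = 0*(-1) = 0)
H(y, K) = √(K² + y²)
H(5, 11)*(a(o) + 129) = √(11² + 5²)*(0 + 129) = √(121 + 25)*129 = √146*129 = 129*√146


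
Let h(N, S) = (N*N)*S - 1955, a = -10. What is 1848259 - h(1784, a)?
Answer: 33676774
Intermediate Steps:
h(N, S) = -1955 + S*N**2 (h(N, S) = N**2*S - 1955 = S*N**2 - 1955 = -1955 + S*N**2)
1848259 - h(1784, a) = 1848259 - (-1955 - 10*1784**2) = 1848259 - (-1955 - 10*3182656) = 1848259 - (-1955 - 31826560) = 1848259 - 1*(-31828515) = 1848259 + 31828515 = 33676774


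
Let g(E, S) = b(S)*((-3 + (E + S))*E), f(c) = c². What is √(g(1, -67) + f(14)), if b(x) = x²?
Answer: I*√309545 ≈ 556.37*I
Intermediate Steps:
g(E, S) = E*S²*(-3 + E + S) (g(E, S) = S²*((-3 + (E + S))*E) = S²*((-3 + E + S)*E) = S²*(E*(-3 + E + S)) = E*S²*(-3 + E + S))
√(g(1, -67) + f(14)) = √(1*(-67)²*(-3 + 1 - 67) + 14²) = √(1*4489*(-69) + 196) = √(-309741 + 196) = √(-309545) = I*√309545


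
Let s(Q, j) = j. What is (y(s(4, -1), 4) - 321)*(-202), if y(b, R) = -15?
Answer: 67872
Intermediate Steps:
(y(s(4, -1), 4) - 321)*(-202) = (-15 - 321)*(-202) = -336*(-202) = 67872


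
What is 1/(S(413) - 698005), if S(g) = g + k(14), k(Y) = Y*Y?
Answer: -1/697396 ≈ -1.4339e-6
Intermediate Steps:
k(Y) = Y**2
S(g) = 196 + g (S(g) = g + 14**2 = g + 196 = 196 + g)
1/(S(413) - 698005) = 1/((196 + 413) - 698005) = 1/(609 - 698005) = 1/(-697396) = -1/697396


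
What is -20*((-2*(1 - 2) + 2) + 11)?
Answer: -300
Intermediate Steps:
-20*((-2*(1 - 2) + 2) + 11) = -20*((-2*(-1) + 2) + 11) = -20*((2 + 2) + 11) = -20*(4 + 11) = -20*15 = -300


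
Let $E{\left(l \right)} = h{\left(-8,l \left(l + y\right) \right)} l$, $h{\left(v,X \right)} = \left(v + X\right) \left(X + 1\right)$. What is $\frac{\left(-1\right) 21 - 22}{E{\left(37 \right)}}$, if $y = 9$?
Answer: $- \frac{43}{106740634} \approx -4.0285 \cdot 10^{-7}$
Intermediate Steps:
$h{\left(v,X \right)} = \left(1 + X\right) \left(X + v\right)$ ($h{\left(v,X \right)} = \left(X + v\right) \left(1 + X\right) = \left(1 + X\right) \left(X + v\right)$)
$E{\left(l \right)} = l \left(-8 + l^{2} \left(9 + l\right)^{2} - 7 l \left(9 + l\right)\right)$ ($E{\left(l \right)} = \left(l \left(l + 9\right) - 8 + \left(l \left(l + 9\right)\right)^{2} + l \left(l + 9\right) \left(-8\right)\right) l = \left(l \left(9 + l\right) - 8 + \left(l \left(9 + l\right)\right)^{2} + l \left(9 + l\right) \left(-8\right)\right) l = \left(l \left(9 + l\right) - 8 + l^{2} \left(9 + l\right)^{2} - 8 l \left(9 + l\right)\right) l = \left(-8 + l^{2} \left(9 + l\right)^{2} - 7 l \left(9 + l\right)\right) l = l \left(-8 + l^{2} \left(9 + l\right)^{2} - 7 l \left(9 + l\right)\right)$)
$\frac{\left(-1\right) 21 - 22}{E{\left(37 \right)}} = \frac{\left(-1\right) 21 - 22}{37 \left(-8 + 37^{2} \left(9 + 37\right)^{2} - 259 \left(9 + 37\right)\right)} = \frac{-21 - 22}{37 \left(-8 + 1369 \cdot 46^{2} - 259 \cdot 46\right)} = - \frac{43}{37 \left(-8 + 1369 \cdot 2116 - 11914\right)} = - \frac{43}{37 \left(-8 + 2896804 - 11914\right)} = - \frac{43}{37 \cdot 2884882} = - \frac{43}{106740634}$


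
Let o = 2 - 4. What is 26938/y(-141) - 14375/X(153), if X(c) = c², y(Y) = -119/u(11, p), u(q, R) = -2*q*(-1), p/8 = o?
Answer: -816160397/163863 ≈ -4980.8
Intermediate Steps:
o = -2
p = -16 (p = 8*(-2) = -16)
u(q, R) = 2*q
y(Y) = -119/22 (y(Y) = -119/(2*11) = -119/22)
26938/y(-141) - 14375/X(153) = 26938/(-119/22) - 14375/(153²) = 26938*(-22/119) - 14375/23409 = -592636/119 - 14375*1/23409 = -592636/119 - 14375/23409 = -816160397/163863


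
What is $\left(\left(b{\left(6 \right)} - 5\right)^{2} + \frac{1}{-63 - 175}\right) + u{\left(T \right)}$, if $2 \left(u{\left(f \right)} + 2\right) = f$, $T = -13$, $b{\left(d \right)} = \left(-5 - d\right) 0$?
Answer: $\frac{1963}{119} \approx 16.496$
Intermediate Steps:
$b{\left(d \right)} = 0$
$u{\left(f \right)} = -2 + \frac{f}{2}$
$\left(\left(b{\left(6 \right)} - 5\right)^{2} + \frac{1}{-63 - 175}\right) + u{\left(T \right)} = \left(\left(0 - 5\right)^{2} + \frac{1}{-63 - 175}\right) + \left(-2 + \frac{1}{2} \left(-13\right)\right) = \left(\left(-5\right)^{2} + \frac{1}{-238}\right) - \frac{17}{2} = \left(25 - \frac{1}{238}\right) - \frac{17}{2} = \frac{5949}{238} - \frac{17}{2} = \frac{1963}{119}$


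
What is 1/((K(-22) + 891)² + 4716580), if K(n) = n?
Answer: 1/5471741 ≈ 1.8276e-7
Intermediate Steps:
1/((K(-22) + 891)² + 4716580) = 1/((-22 + 891)² + 4716580) = 1/(869² + 4716580) = 1/(755161 + 4716580) = 1/5471741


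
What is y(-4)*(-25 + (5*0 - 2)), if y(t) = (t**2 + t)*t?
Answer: 1296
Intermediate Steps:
y(t) = t*(t + t**2) (y(t) = (t + t**2)*t = t*(t + t**2))
y(-4)*(-25 + (5*0 - 2)) = ((-4)**2*(1 - 4))*(-25 + (5*0 - 2)) = (16*(-3))*(-25 + (0 - 2)) = -48*(-25 - 2) = -48*(-27) = 1296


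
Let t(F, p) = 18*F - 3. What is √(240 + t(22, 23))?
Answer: √633 ≈ 25.159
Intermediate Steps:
t(F, p) = -3 + 18*F
√(240 + t(22, 23)) = √(240 + (-3 + 18*22)) = √(240 + (-3 + 396)) = √(240 + 393) = √633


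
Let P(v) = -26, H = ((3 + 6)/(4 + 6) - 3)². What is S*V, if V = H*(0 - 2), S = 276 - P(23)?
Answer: -66591/25 ≈ -2663.6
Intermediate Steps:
H = 441/100 (H = (9/10 - 3)² = (-21/10)² = 441/100 ≈ 4.4100)
S = 302 (S = 276 - 1*(-26) = 276 + 26 = 302)
V = -441/50 (V = 441*(0 - 2)/100 = (441/100)*(-2) = -441/50 ≈ -8.8200)
S*V = 302*(-441/50) = -66591/25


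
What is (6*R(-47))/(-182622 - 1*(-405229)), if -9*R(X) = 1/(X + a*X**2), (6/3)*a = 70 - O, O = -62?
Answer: -2/97332907287 ≈ -2.0548e-11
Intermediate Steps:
a = 66 (a = (70 - 1*(-62))/2 = (70 + 62)/2 = (1/2)*132 = 66)
R(X) = -1/(9*(X + 66*X**2))
(6*R(-47))/(-182622 - 1*(-405229)) = (6*(-1/9/(-47*(1 + 66*(-47)))))/(-182622 - 1*(-405229)) = (6*(-1/9*(-1/47)/(1 - 3102)))/(-182622 + 405229) = (6*(-1/9*(-1/47)/(-3101)))/222607 = (6*(-1/9*(-1/47)*(-1/3101)))*(1/222607) = (6*(-1/1311723))*(1/222607) = -2/437241*1/222607 = -2/97332907287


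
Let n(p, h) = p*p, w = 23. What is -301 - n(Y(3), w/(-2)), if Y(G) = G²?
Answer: -382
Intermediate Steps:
n(p, h) = p²
-301 - n(Y(3), w/(-2)) = -301 - (3²)² = -301 - 1*9² = -301 - 1*81 = -301 - 81 = -382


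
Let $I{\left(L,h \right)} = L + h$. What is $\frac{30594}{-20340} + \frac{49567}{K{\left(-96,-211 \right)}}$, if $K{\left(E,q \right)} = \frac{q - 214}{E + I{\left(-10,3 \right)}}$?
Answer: $\frac{3461028463}{288150} \approx 12011.0$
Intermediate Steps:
$K{\left(E,q \right)} = \frac{-214 + q}{-7 + E}$ ($K{\left(E,q \right)} = \frac{q - 214}{E + \left(-10 + 3\right)} = \frac{-214 + q}{E - 7} = \frac{-214 + q}{-7 + E}$)
$\frac{30594}{-20340} + \frac{49567}{K{\left(-96,-211 \right)}} = \frac{30594}{-20340} + \frac{49567}{\frac{1}{-7 - 96} \left(-214 - 211\right)} = 30594 \left(- \frac{1}{20340}\right) + \frac{49567}{\frac{1}{-103} \left(-425\right)} = - \frac{5099}{3390} + \frac{49567}{\left(- \frac{1}{103}\right) \left(-425\right)} = - \frac{5099}{3390} + \frac{49567}{\frac{425}{103}} = - \frac{5099}{3390} + 49567 \cdot \frac{103}{425} = - \frac{5099}{3390} + \frac{5105401}{425} = \frac{3461028463}{288150}$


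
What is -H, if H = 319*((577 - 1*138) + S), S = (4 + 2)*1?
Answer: -141955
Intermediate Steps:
S = 6 (S = 6*1 = 6)
H = 141955 (H = 319*((577 - 1*138) + 6) = 319*((577 - 138) + 6) = 319*(439 + 6) = 319*445 = 141955)
-H = -1*141955 = -141955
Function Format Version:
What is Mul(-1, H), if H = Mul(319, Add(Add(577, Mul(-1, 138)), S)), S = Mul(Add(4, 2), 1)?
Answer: -141955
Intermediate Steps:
S = 6 (S = Mul(6, 1) = 6)
H = 141955 (H = Mul(319, Add(Add(577, Mul(-1, 138)), 6)) = Mul(319, Add(Add(577, -138), 6)) = Mul(319, Add(439, 6)) = Mul(319, 445) = 141955)
Mul(-1, H) = Mul(-1, 141955) = -141955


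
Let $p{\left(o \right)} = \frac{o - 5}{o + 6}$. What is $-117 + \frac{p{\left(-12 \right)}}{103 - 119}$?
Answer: $- \frac{11249}{96} \approx -117.18$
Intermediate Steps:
$p{\left(o \right)} = \frac{-5 + o}{6 + o}$
$-117 + \frac{p{\left(-12 \right)}}{103 - 119} = -117 + \frac{\frac{1}{6 - 12} \left(-5 - 12\right)}{103 - 119} = -117 + \frac{\frac{1}{-6} \left(-17\right)}{-16} = -117 + \left(- \frac{1}{6}\right) \left(-17\right) \left(- \frac{1}{16}\right) = -117 + \frac{17}{6} \left(- \frac{1}{16}\right) = -117 - \frac{17}{96} = - \frac{11249}{96}$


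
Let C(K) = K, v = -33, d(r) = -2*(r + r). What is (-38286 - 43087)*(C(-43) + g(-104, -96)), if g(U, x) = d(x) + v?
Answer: -25062884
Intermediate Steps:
d(r) = -4*r
g(U, x) = -33 - 4*x (g(U, x) = -4*x - 33 = -33 - 4*x)
(-38286 - 43087)*(C(-43) + g(-104, -96)) = (-38286 - 43087)*(-43 + (-33 - 4*(-96))) = -81373*(-43 + (-33 + 384)) = -81373*(-43 + 351) = -81373*308 = -25062884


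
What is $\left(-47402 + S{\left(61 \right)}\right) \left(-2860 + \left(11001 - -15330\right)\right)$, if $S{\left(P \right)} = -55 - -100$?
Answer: $-1111516147$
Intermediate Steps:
$S{\left(P \right)} = 45$ ($S{\left(P \right)} = -55 + 100 = 45$)
$\left(-47402 + S{\left(61 \right)}\right) \left(-2860 + \left(11001 - -15330\right)\right) = \left(-47402 + 45\right) \left(-2860 + \left(11001 - -15330\right)\right) = - 47357 \left(-2860 + \left(11001 + 15330\right)\right) = - 47357 \left(-2860 + 26331\right) = \left(-47357\right) 23471 = -1111516147$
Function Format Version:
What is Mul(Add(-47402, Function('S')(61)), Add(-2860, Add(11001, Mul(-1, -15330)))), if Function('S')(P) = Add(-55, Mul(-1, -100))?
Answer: -1111516147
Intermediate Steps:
Function('S')(P) = 45 (Function('S')(P) = Add(-55, 100) = 45)
Mul(Add(-47402, Function('S')(61)), Add(-2860, Add(11001, Mul(-1, -15330)))) = Mul(Add(-47402, 45), Add(-2860, Add(11001, Mul(-1, -15330)))) = Mul(-47357, Add(-2860, Add(11001, 15330))) = Mul(-47357, Add(-2860, 26331)) = Mul(-47357, 23471) = -1111516147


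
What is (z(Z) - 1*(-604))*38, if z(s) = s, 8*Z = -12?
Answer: 22895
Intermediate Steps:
Z = -3/2 (Z = (1/8)*(-12) = -3/2 ≈ -1.5000)
(z(Z) - 1*(-604))*38 = (-3/2 - 1*(-604))*38 = (-3/2 + 604)*38 = (1205/2)*38 = 22895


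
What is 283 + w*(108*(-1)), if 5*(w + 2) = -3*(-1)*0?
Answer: 499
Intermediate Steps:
w = -2 (w = -2 + (-3*(-1)*0)/5 = -2 + (3*0)/5 = -2 + (1/5)*0 = -2 + 0 = -2)
283 + w*(108*(-1)) = 283 - 216*(-1) = 283 - 2*(-108) = 283 + 216 = 499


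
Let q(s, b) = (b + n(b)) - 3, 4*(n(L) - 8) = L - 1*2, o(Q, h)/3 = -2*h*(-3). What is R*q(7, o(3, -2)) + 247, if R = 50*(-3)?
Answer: 6322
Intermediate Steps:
o(Q, h) = 18*h (o(Q, h) = 3*(-2*h*(-3)) = 3*(6*h) = 18*h)
R = -150
n(L) = 15/2 + L/4 (n(L) = 8 + (L - 1*2)/4 = 8 + (L - 2)/4 = 8 + (-2 + L)/4 = 8 + (-½ + L/4) = 15/2 + L/4)
q(s, b) = 9/2 + 5*b/4 (q(s, b) = (b + (15/2 + b/4)) - 3 = (15/2 + 5*b/4) - 3 = 9/2 + 5*b/4)
R*q(7, o(3, -2)) + 247 = -150*(9/2 + 5*(18*(-2))/4) + 247 = -150*(9/2 + (5/4)*(-36)) + 247 = -150*(9/2 - 45) + 247 = -150*(-81/2) + 247 = 6075 + 247 = 6322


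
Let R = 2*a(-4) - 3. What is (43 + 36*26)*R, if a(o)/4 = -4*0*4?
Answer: -2937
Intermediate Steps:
a(o) = 0 (a(o) = 4*(-4*0*4) = 4*(0*4) = 4*0 = 0)
R = -3 (R = 2*0 - 3 = 0 - 3 = -3)
(43 + 36*26)*R = (43 + 36*26)*(-3) = (43 + 936)*(-3) = 979*(-3) = -2937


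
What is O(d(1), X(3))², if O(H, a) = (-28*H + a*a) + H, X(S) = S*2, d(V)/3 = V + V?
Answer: 15876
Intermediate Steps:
d(V) = 6*V (d(V) = 3*(V + V) = 3*(2*V) = 6*V)
X(S) = 2*S
O(H, a) = a² - 27*H (O(H, a) = (-28*H + a²) + H = (a² - 28*H) + H = a² - 27*H)
O(d(1), X(3))² = ((2*3)² - 162)² = (6² - 27*6)² = (36 - 162)² = (-126)² = 15876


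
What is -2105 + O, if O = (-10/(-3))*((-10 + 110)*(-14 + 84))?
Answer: 63685/3 ≈ 21228.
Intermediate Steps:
O = 70000/3 (O = (-10*(-⅓))*(100*70) = (10/3)*7000 = 70000/3 ≈ 23333.)
-2105 + O = -2105 + 70000/3 = 63685/3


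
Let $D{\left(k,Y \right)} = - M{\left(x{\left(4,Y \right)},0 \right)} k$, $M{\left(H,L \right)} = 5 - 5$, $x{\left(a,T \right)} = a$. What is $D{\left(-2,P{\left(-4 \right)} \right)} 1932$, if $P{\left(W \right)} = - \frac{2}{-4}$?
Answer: $0$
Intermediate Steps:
$P{\left(W \right)} = \frac{1}{2}$ ($P{\left(W \right)} = \left(-2\right) \left(- \frac{1}{4}\right) = \frac{1}{2}$)
$M{\left(H,L \right)} = 0$
$D{\left(k,Y \right)} = 0$ ($D{\left(k,Y \right)} = \left(-1\right) 0 k = 0 k = 0$)
$D{\left(-2,P{\left(-4 \right)} \right)} 1932 = 0 \cdot 1932 = 0$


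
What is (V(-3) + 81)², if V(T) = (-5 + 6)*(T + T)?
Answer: 5625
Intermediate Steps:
V(T) = 2*T (V(T) = 1*(2*T) = 2*T)
(V(-3) + 81)² = (2*(-3) + 81)² = (-6 + 81)² = 75² = 5625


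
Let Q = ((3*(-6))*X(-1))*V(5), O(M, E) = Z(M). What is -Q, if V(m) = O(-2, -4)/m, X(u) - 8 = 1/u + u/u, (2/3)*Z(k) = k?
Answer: -432/5 ≈ -86.400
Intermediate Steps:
Z(k) = 3*k/2
O(M, E) = 3*M/2
X(u) = 9 + 1/u (X(u) = 8 + (1/u + u/u) = 8 + (1/u + 1) = 8 + (1 + 1/u) = 9 + 1/u)
V(m) = -3/m (V(m) = ((3/2)*(-2))/m = -3/m)
Q = 432/5 (Q = ((3*(-6))*(9 + 1/(-1)))*(-3/5) = (-18*(9 - 1))*(-3*⅕) = -18*8*(-⅗) = -144*(-⅗) = 432/5 ≈ 86.400)
-Q = -1*432/5 = -432/5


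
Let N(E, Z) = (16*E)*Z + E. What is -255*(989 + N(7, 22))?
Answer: -882300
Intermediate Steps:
N(E, Z) = E + 16*E*Z (N(E, Z) = 16*E*Z + E = E + 16*E*Z)
-255*(989 + N(7, 22)) = -255*(989 + 7*(1 + 16*22)) = -255*(989 + 7*(1 + 352)) = -255*(989 + 7*353) = -255*(989 + 2471) = -255*3460 = -882300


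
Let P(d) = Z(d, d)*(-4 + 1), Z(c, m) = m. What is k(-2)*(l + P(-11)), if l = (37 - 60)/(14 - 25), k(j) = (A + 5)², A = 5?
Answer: 38600/11 ≈ 3509.1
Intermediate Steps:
k(j) = 100 (k(j) = (5 + 5)² = 10² = 100)
P(d) = -3*d (P(d) = d*(-4 + 1) = d*(-3) = -3*d)
l = 23/11 (l = -23/(-11) = -23*(-1/11) = 23/11 ≈ 2.0909)
k(-2)*(l + P(-11)) = 100*(23/11 - 3*(-11)) = 100*(23/11 + 33) = 100*(386/11) = 38600/11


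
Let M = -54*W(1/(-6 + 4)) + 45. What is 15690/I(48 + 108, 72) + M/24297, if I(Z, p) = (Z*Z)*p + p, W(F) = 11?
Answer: -32265167/2365264356 ≈ -0.013641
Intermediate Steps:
I(Z, p) = p + p*Z² (I(Z, p) = Z²*p + p = p*Z² + p = p + p*Z²)
M = -549 (M = -54*11 + 45 = -594 + 45 = -549)
15690/I(48 + 108, 72) + M/24297 = 15690/((72*(1 + (48 + 108)²))) - 549/24297 = 15690/((72*(1 + 156²))) - 549*1/24297 = 15690/((72*(1 + 24336))) - 183/8099 = 15690/((72*24337)) - 183/8099 = 15690/1752264 - 183/8099 = 15690*(1/1752264) - 183/8099 = 2615/292044 - 183/8099 = -32265167/2365264356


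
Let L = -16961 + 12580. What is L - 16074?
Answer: -20455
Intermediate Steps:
L = -4381
L - 16074 = -4381 - 16074 = -20455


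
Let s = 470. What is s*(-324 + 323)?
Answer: -470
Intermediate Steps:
s*(-324 + 323) = 470*(-324 + 323) = 470*(-1) = -470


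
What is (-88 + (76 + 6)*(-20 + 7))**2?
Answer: 1331716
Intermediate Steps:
(-88 + (76 + 6)*(-20 + 7))**2 = (-88 + 82*(-13))**2 = (-88 - 1066)**2 = (-1154)**2 = 1331716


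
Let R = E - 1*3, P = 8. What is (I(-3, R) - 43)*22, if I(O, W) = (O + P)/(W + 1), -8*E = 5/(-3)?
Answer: -43318/43 ≈ -1007.4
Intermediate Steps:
E = 5/24 (E = -5/(8*(-3)) = -5*(-1)/(8*3) = -⅛*(-5/3) = 5/24 ≈ 0.20833)
R = -67/24 (R = 5/24 - 1*3 = 5/24 - 3 = -67/24 ≈ -2.7917)
I(O, W) = (8 + O)/(1 + W) (I(O, W) = (O + 8)/(W + 1) = (8 + O)/(1 + W))
(I(-3, R) - 43)*22 = ((8 - 3)/(1 - 67/24) - 43)*22 = (5/(-43/24) - 43)*22 = (-24/43*5 - 43)*22 = (-120/43 - 43)*22 = -1969/43*22 = -43318/43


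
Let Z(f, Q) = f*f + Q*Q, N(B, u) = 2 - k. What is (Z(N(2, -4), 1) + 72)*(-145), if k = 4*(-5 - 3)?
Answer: -178205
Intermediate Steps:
k = -32 (k = 4*(-8) = -32)
N(B, u) = 34 (N(B, u) = 2 - 1*(-32) = 2 + 32 = 34)
Z(f, Q) = Q² + f² (Z(f, Q) = f² + Q² = Q² + f²)
(Z(N(2, -4), 1) + 72)*(-145) = ((1² + 34²) + 72)*(-145) = ((1 + 1156) + 72)*(-145) = (1157 + 72)*(-145) = 1229*(-145) = -178205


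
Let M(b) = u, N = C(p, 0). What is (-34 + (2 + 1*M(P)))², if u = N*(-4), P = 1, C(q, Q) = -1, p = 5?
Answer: 784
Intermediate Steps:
N = -1
u = 4 (u = -1*(-4) = 4)
M(b) = 4
(-34 + (2 + 1*M(P)))² = (-34 + (2 + 1*4))² = (-34 + (2 + 4))² = (-34 + 6)² = (-28)² = 784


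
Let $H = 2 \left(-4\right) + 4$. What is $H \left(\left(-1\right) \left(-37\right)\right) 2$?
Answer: $-296$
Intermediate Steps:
$H = -4$ ($H = -8 + 4 = -4$)
$H \left(\left(-1\right) \left(-37\right)\right) 2 = - 4 \left(\left(-1\right) \left(-37\right)\right) 2 = \left(-4\right) 37 \cdot 2 = \left(-148\right) 2 = -296$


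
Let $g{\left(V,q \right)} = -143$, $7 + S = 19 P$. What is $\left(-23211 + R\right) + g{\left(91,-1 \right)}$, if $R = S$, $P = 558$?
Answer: $-12759$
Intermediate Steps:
$S = 10595$ ($S = -7 + 19 \cdot 558 = -7 + 10602 = 10595$)
$R = 10595$
$\left(-23211 + R\right) + g{\left(91,-1 \right)} = \left(-23211 + 10595\right) - 143 = -12616 - 143 = -12759$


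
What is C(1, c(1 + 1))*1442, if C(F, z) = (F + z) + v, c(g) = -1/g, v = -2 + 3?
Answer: 2163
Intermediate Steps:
v = 1
C(F, z) = 1 + F + z (C(F, z) = (F + z) + 1 = 1 + F + z)
C(1, c(1 + 1))*1442 = (1 + 1 - 1/(1 + 1))*1442 = (1 + 1 - 1/2)*1442 = (1 + 1 - 1*½)*1442 = (1 + 1 - ½)*1442 = (3/2)*1442 = 2163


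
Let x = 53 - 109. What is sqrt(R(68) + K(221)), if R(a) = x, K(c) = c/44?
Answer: I*sqrt(24673)/22 ≈ 7.1398*I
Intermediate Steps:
x = -56
K(c) = c/44 (K(c) = c*(1/44) = c/44)
R(a) = -56
sqrt(R(68) + K(221)) = sqrt(-56 + (1/44)*221) = sqrt(-56 + 221/44) = sqrt(-2243/44) = I*sqrt(24673)/22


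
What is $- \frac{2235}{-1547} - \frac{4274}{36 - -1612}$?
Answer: $- \frac{1464299}{1274728} \approx -1.1487$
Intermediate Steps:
$- \frac{2235}{-1547} - \frac{4274}{36 - -1612} = \left(-2235\right) \left(- \frac{1}{1547}\right) - \frac{4274}{36 + 1612} = \frac{2235}{1547} - \frac{4274}{1648} = \frac{2235}{1547} - \frac{2137}{824} = - \frac{1464299}{1274728}$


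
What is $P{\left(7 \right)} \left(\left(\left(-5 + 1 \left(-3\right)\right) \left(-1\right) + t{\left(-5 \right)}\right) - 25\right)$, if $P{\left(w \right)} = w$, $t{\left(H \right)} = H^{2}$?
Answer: $56$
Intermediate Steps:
$P{\left(7 \right)} \left(\left(\left(-5 + 1 \left(-3\right)\right) \left(-1\right) + t{\left(-5 \right)}\right) - 25\right) = 7 \left(\left(\left(-5 + 1 \left(-3\right)\right) \left(-1\right) + \left(-5\right)^{2}\right) - 25\right) = 7 \left(\left(\left(-5 - 3\right) \left(-1\right) + 25\right) - 25\right) = 7 \left(\left(\left(-8\right) \left(-1\right) + 25\right) - 25\right) = 7 \left(\left(8 + 25\right) - 25\right) = 7 \left(33 - 25\right) = 7 \cdot 8 = 56$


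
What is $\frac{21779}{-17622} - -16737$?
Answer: $\frac{294917635}{17622} \approx 16736.0$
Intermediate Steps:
$\frac{21779}{-17622} - -16737 = 21779 \left(- \frac{1}{17622}\right) + 16737 = - \frac{21779}{17622} + 16737 = \frac{294917635}{17622}$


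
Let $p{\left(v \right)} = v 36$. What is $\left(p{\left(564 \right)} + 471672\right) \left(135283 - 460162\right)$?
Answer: $-159832670904$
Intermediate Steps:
$p{\left(v \right)} = 36 v$
$\left(p{\left(564 \right)} + 471672\right) \left(135283 - 460162\right) = \left(36 \cdot 564 + 471672\right) \left(135283 - 460162\right) = \left(20304 + 471672\right) \left(-324879\right) = 491976 \left(-324879\right) = -159832670904$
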